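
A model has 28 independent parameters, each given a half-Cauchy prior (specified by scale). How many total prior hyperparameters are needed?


Each half-Cauchy prior needs 1 hyperparameter (scale).
Total = 1 * 28 = 28

28


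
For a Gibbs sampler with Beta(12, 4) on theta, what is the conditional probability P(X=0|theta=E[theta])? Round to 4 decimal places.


E[theta] = 12/(12+4) = 0.75
P(X=0|theta) = 1 - theta = 0.25

0.25


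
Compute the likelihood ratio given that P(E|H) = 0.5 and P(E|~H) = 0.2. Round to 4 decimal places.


LR = P(E|H) / P(E|~H)
= 0.5 / 0.2 = 2.5

2.5


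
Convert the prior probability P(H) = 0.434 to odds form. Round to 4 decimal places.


P(not H) = 1 - 0.434 = 0.566
Odds = 0.434 / 0.566 = 0.7668

0.7668


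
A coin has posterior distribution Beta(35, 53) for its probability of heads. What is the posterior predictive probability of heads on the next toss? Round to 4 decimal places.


Posterior predictive = E[theta] = alpha/(alpha+beta)
= 35/88
= 0.3977

0.3977


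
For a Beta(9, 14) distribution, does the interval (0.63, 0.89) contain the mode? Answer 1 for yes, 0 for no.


Mode of Beta(a,b) = (a-1)/(a+b-2)
= (9-1)/(9+14-2) = 0.381
Check: 0.63 <= 0.381 <= 0.89?
Result: 0

0


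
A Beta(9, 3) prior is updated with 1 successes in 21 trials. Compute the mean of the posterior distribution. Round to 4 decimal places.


After update: Beta(10, 23)
Mean = 10 / (10 + 23) = 10 / 33
= 0.303

0.303


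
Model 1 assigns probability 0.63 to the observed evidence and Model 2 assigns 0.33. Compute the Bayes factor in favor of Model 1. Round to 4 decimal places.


BF = P(data|M1) / P(data|M2)
= 0.63 / 0.33 = 1.9091

1.9091


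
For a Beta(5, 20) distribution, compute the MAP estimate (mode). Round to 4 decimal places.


MAP = mode = (a-1)/(a+b-2)
= (5-1)/(5+20-2)
= 4/23 = 0.1739

0.1739


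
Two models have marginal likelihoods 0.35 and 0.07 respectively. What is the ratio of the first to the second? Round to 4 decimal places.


Evidence ratio = 0.35 / 0.07
= 5.0

5.0


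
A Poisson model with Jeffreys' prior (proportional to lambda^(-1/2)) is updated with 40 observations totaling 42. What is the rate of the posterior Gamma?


Posterior = Gamma(0.5 + S, n)
= Gamma(0.5 + 42, 40)
Posterior rate = 0 + n = 40

40.0


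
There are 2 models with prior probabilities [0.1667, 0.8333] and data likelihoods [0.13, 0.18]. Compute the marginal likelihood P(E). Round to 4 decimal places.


P(E) = sum over models of P(M_i) * P(E|M_i)
= 0.1667*0.13 + 0.8333*0.18
= 0.1717

0.1717


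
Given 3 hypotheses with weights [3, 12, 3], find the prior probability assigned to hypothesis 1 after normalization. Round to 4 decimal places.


To normalize, divide each weight by the sum of all weights.
Sum = 18
Prior(H1) = 3/18 = 0.1667

0.1667


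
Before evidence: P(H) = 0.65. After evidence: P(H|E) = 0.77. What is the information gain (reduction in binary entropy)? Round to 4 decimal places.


Prior entropy = 0.9341
Posterior entropy = 0.778
Information gain = 0.9341 - 0.778 = 0.1561

0.1561


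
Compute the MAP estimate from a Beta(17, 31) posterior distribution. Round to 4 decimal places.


MAP = mode of Beta distribution
= (alpha - 1)/(alpha + beta - 2)
= (17-1)/(17+31-2)
= 16/46 = 0.3478

0.3478


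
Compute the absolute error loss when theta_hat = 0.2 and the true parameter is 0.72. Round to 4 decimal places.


L = |theta_hat - theta_true|
= |0.2 - 0.72| = 0.52

0.52


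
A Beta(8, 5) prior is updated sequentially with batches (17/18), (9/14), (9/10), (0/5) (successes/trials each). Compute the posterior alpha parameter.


Sequential conjugate updating is equivalent to a single batch update.
Total successes across all batches = 35
alpha_posterior = alpha_prior + total_successes = 8 + 35
= 43

43


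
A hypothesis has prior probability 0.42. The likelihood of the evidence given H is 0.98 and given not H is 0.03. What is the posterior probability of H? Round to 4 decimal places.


Using Bayes' theorem:
P(E) = 0.42 * 0.98 + 0.58 * 0.03
P(E) = 0.429
P(H|E) = (0.42 * 0.98) / 0.429 = 0.9594

0.9594


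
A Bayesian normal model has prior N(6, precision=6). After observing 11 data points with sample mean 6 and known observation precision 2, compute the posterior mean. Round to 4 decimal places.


Posterior mean = (prior_precision * prior_mean + n * data_precision * data_mean) / (prior_precision + n * data_precision)
Numerator = 6*6 + 11*2*6 = 168
Denominator = 6 + 11*2 = 28
Posterior mean = 6.0

6.0


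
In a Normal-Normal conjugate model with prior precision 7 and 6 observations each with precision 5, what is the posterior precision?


Posterior precision = prior precision + n * observation precision
= 7 + 6 * 5
= 7 + 30 = 37

37


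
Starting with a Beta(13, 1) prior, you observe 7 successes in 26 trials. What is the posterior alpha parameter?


For a Beta-Binomial conjugate model:
Posterior alpha = prior alpha + number of successes
= 13 + 7 = 20

20


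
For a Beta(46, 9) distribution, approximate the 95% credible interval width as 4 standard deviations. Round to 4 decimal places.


Variance of Beta(a,b) = ab / ((a+b)^2 * (a+b+1))
= 46*9 / ((55)^2 * 56)
= 0.0024
SD = sqrt(0.0024) = 0.0494
Width = 4 * SD = 0.1977

0.1977


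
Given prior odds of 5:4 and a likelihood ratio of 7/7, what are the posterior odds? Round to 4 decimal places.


Posterior odds = prior odds * LR
Prior odds = 5/4 = 1.25
LR = 7/7 = 1.0
Posterior odds = 1.25 * 1.0 = 1.25

1.25


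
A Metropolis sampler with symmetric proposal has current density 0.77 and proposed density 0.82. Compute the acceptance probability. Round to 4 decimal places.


For symmetric proposals, acceptance = min(1, pi(x*)/pi(x))
= min(1, 0.82/0.77)
= min(1, 1.0649) = 1.0

1.0


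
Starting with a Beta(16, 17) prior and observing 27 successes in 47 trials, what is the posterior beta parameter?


Posterior beta = prior beta + failures
Failures = 47 - 27 = 20
beta_post = 17 + 20 = 37

37


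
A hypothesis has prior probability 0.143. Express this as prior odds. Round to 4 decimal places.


Odds = P(H) / P(not H) = 0.143 / 0.857
= 0.1669

0.1669


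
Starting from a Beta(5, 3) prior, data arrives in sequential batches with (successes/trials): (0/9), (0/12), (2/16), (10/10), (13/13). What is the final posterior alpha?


In sequential Bayesian updating, we sum all successes.
Total successes = 25
Final alpha = 5 + 25 = 30

30


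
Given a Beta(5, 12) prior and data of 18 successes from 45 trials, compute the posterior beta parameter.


Number of failures = 45 - 18 = 27
Posterior beta = 12 + 27 = 39

39


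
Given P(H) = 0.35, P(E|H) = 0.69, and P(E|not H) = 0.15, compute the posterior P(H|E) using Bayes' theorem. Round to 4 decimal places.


By Bayes' theorem: P(H|E) = P(E|H)*P(H) / P(E)
P(E) = P(E|H)*P(H) + P(E|not H)*P(not H)
P(E) = 0.69*0.35 + 0.15*0.65 = 0.339
P(H|E) = 0.69*0.35 / 0.339 = 0.7124

0.7124


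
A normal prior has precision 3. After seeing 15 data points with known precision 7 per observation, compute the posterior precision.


In the conjugate normal model, precisions add:
tau_posterior = tau_prior + n * tau_data
= 3 + 15*7 = 108

108


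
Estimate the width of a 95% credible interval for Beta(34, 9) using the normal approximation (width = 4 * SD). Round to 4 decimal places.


For Beta(a,b): Var = ab/((a+b)^2(a+b+1))
Var = 0.0038, SD = 0.0613
Approximate 95% CI width = 4 * 0.0613 = 0.2453

0.2453


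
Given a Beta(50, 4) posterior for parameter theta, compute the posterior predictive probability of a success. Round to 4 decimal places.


For a Beta-Bernoulli model, the predictive probability is the mean:
P(success) = 50/(50+4) = 50/54 = 0.9259

0.9259


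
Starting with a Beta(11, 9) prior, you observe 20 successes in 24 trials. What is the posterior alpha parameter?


For a Beta-Binomial conjugate model:
Posterior alpha = prior alpha + number of successes
= 11 + 20 = 31

31


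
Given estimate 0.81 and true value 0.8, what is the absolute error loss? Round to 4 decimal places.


Absolute error = |estimate - true|
= |0.01| = 0.01

0.01


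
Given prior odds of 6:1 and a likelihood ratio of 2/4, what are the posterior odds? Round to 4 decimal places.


Posterior odds = prior odds * LR
Prior odds = 6/1 = 6.0
LR = 2/4 = 0.5
Posterior odds = 6.0 * 0.5 = 3.0

3.0


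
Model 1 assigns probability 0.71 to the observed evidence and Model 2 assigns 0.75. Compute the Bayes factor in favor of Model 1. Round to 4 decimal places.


BF = P(data|M1) / P(data|M2)
= 0.71 / 0.75 = 0.9467

0.9467


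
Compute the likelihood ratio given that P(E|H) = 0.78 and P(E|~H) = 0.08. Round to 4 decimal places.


LR = P(E|H) / P(E|~H)
= 0.78 / 0.08 = 9.75

9.75


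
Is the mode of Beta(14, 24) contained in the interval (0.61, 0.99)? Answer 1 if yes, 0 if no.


Mode = (a-1)/(a+b-2) = 13/36 = 0.3611
Interval: (0.61, 0.99)
Contains mode? 0

0


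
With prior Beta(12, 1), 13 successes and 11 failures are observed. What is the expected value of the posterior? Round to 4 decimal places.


Posterior = Beta(25, 12)
E[theta] = alpha/(alpha+beta)
= 25/37 = 0.6757

0.6757


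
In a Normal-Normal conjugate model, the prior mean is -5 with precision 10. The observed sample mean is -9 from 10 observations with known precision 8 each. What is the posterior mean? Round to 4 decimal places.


Posterior precision = tau0 + n*tau = 10 + 10*8 = 90
Posterior mean = (tau0*mu0 + n*tau*xbar) / posterior_precision
= (10*-5 + 10*8*-9) / 90
= -770 / 90 = -8.5556

-8.5556


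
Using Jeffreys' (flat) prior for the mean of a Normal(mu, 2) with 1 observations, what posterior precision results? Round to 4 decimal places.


Flat prior means prior precision is 0.
Posterior precision = n / sigma^2 = 1/2 = 0.5

0.5


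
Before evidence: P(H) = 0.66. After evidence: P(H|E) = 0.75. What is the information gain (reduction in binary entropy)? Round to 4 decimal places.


Prior entropy = 0.9248
Posterior entropy = 0.8113
Information gain = 0.9248 - 0.8113 = 0.1135

0.1135


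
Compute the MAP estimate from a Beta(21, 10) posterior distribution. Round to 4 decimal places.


MAP = mode of Beta distribution
= (alpha - 1)/(alpha + beta - 2)
= (21-1)/(21+10-2)
= 20/29 = 0.6897

0.6897


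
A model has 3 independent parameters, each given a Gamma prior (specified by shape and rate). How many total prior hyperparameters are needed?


Each Gamma prior needs 2 hyperparameters (shape and rate).
Total = 2 * 3 = 6

6


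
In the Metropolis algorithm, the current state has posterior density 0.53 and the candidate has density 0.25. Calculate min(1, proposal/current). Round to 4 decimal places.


Ratio = 0.25/0.53 = 0.4717
Acceptance probability = min(1, 0.4717)
= 0.4717

0.4717


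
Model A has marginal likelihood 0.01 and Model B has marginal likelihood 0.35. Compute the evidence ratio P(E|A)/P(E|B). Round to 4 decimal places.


Evidence ratio = P(E|A) / P(E|B)
= 0.01 / 0.35
= 0.0286

0.0286


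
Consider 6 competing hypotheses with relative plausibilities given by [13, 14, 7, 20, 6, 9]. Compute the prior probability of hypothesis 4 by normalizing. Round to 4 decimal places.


Sum of weights = 13 + 14 + 7 + 20 + 6 + 9 = 69
Normalized prior for H4 = 20 / 69
= 0.2899

0.2899


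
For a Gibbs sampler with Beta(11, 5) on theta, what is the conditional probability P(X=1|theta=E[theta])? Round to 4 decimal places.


E[theta] = 11/(11+5) = 0.6875
P(X=1|theta) = theta = 0.6875

0.6875


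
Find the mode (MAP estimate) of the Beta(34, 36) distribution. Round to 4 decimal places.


For Beta(a,b) with a,b > 1:
Mode = (a-1)/(a+b-2) = (34-1)/(70-2)
= 33/68 = 0.4853

0.4853


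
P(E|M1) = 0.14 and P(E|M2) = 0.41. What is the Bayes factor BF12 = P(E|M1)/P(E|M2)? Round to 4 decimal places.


Bayes factor BF12 = P(E|M1) / P(E|M2)
= 0.14 / 0.41
= 0.3415

0.3415


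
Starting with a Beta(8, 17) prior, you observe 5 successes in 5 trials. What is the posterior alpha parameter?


For a Beta-Binomial conjugate model:
Posterior alpha = prior alpha + number of successes
= 8 + 5 = 13

13


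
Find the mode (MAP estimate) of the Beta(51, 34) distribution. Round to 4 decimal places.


For Beta(a,b) with a,b > 1:
Mode = (a-1)/(a+b-2) = (51-1)/(85-2)
= 50/83 = 0.6024

0.6024


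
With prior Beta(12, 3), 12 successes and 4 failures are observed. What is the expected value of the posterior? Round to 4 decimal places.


Posterior = Beta(24, 7)
E[theta] = alpha/(alpha+beta)
= 24/31 = 0.7742

0.7742


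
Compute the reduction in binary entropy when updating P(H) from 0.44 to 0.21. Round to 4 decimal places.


H_before = -p*log2(p) - (1-p)*log2(1-p) for p=0.44: 0.9896
H_after for p=0.21: 0.7415
Reduction = 0.9896 - 0.7415 = 0.2481

0.2481


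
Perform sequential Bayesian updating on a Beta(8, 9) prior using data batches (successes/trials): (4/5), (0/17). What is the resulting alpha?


Accumulate successes: 4
Posterior alpha = prior alpha + sum of successes
= 8 + 4 = 12

12


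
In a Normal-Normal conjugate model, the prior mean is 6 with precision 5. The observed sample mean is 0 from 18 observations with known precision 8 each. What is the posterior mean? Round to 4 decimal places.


Posterior precision = tau0 + n*tau = 5 + 18*8 = 149
Posterior mean = (tau0*mu0 + n*tau*xbar) / posterior_precision
= (5*6 + 18*8*0) / 149
= 30 / 149 = 0.2013

0.2013


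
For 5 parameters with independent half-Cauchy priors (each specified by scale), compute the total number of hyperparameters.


A half-Cauchy prior has 1 hyperparameter per parameter.
Total = 5 * 1 = 5

5


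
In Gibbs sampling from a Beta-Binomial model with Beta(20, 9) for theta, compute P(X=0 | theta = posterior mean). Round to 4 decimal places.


Posterior mean = alpha/(alpha+beta) = 20/29 = 0.6897
P(X=0|theta=mean) = 1 - theta = 0.3103

0.3103


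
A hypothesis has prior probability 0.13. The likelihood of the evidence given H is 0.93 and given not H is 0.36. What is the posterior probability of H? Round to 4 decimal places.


Using Bayes' theorem:
P(E) = 0.13 * 0.93 + 0.87 * 0.36
P(E) = 0.4341
P(H|E) = (0.13 * 0.93) / 0.4341 = 0.2785

0.2785


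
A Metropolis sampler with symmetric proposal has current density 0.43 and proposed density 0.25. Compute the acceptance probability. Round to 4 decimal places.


For symmetric proposals, acceptance = min(1, pi(x*)/pi(x))
= min(1, 0.25/0.43)
= min(1, 0.5814) = 0.5814

0.5814


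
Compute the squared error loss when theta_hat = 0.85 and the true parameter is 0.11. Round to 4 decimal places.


L = (theta_hat - theta_true)^2
= (0.85 - 0.11)^2
= 0.74^2 = 0.5476

0.5476


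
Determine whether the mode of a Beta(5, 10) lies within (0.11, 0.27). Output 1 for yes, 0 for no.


First find the mode: (a-1)/(a+b-2) = 0.3077
Is 0.3077 in (0.11, 0.27)? 0

0


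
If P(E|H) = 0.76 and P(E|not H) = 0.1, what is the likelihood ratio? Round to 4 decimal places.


Likelihood ratio = P(E|H) / P(E|not H)
= 0.76 / 0.1
= 7.6

7.6


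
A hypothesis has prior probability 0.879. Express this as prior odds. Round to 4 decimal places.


Odds = P(H) / P(not H) = 0.879 / 0.121
= 7.2645

7.2645


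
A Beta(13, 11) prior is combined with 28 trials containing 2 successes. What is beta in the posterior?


In conjugate updating:
beta_posterior = beta_prior + (n - k)
= 11 + (28 - 2)
= 11 + 26 = 37

37


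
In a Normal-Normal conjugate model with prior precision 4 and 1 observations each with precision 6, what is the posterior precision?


Posterior precision = prior precision + n * observation precision
= 4 + 1 * 6
= 4 + 6 = 10

10


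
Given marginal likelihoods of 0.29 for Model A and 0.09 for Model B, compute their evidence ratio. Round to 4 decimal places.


Ratio = ML(A) / ML(B) = 0.29/0.09
= 3.2222

3.2222


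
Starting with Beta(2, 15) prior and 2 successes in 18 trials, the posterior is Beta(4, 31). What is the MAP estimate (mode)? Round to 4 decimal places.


The mode of Beta(a, b) when a > 1 and b > 1 is (a-1)/(a+b-2)
= (4 - 1) / (4 + 31 - 2)
= 3 / 33
= 0.0909

0.0909


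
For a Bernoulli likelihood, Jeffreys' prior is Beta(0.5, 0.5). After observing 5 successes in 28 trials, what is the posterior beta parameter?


Jeffreys' prior for Bernoulli is Beta(0.5, 0.5).
Posterior is Beta(0.5 + k, 0.5 + n - k).
Posterior beta = 0.5 + (n - k) = 0.5 + 23 = 23.5

23.5


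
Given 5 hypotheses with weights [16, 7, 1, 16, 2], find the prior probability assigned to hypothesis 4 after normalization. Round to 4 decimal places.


To normalize, divide each weight by the sum of all weights.
Sum = 42
Prior(H4) = 16/42 = 0.381

0.381


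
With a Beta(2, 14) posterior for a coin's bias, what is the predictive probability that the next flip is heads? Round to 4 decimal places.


The predictive probability equals the posterior mean.
P(next = heads) = alpha / (alpha + beta)
= 2 / 16 = 0.125

0.125


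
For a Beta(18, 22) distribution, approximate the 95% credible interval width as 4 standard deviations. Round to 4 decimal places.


Variance of Beta(a,b) = ab / ((a+b)^2 * (a+b+1))
= 18*22 / ((40)^2 * 41)
= 0.006
SD = sqrt(0.006) = 0.0777
Width = 4 * SD = 0.3108

0.3108


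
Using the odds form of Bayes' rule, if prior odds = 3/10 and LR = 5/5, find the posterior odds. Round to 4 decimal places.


Bayes' rule in odds form: posterior odds = prior odds * LR
= (3 * 5) / (10 * 5)
= 15/50 = 0.3

0.3


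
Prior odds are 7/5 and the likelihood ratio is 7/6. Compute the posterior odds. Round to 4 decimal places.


Posterior odds = prior odds * likelihood ratio
= (7/5) * (7/6)
= 49 / 30
= 1.6333

1.6333


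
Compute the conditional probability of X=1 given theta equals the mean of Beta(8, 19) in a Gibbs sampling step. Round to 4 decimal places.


Mean of Beta(8, 19) = 0.2963
P(X=1 | theta=0.2963) = 0.2963

0.2963


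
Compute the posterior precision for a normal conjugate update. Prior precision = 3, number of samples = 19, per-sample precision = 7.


tau_post = tau_0 + n * tau
= 3 + 19 * 7 = 136

136


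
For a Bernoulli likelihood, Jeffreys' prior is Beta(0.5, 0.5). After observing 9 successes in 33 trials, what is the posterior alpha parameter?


Jeffreys' prior for Bernoulli is Beta(0.5, 0.5).
Posterior is Beta(0.5 + k, 0.5 + n - k).
Posterior alpha = 0.5 + k = 0.5 + 9 = 9.5

9.5


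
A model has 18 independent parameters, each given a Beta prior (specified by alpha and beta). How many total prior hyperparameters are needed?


Each Beta prior needs 2 hyperparameters (alpha and beta).
Total = 2 * 18 = 36

36


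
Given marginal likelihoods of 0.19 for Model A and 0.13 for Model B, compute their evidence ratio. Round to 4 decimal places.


Ratio = ML(A) / ML(B) = 0.19/0.13
= 1.4615

1.4615


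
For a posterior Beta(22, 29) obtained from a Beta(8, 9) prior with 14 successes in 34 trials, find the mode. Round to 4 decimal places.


Mode = (alpha - 1) / (alpha + beta - 2)
= 21 / 49
= 0.4286

0.4286


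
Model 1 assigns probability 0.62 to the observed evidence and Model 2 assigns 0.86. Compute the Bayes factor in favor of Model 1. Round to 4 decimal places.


BF = P(data|M1) / P(data|M2)
= 0.62 / 0.86 = 0.7209

0.7209


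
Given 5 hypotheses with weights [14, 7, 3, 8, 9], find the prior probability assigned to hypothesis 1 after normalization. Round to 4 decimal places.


To normalize, divide each weight by the sum of all weights.
Sum = 41
Prior(H1) = 14/41 = 0.3415

0.3415


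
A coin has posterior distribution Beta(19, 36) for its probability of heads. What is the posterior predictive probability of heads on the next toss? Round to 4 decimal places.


Posterior predictive = E[theta] = alpha/(alpha+beta)
= 19/55
= 0.3455

0.3455


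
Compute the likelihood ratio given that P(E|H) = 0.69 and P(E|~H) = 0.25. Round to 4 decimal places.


LR = P(E|H) / P(E|~H)
= 0.69 / 0.25 = 2.76

2.76


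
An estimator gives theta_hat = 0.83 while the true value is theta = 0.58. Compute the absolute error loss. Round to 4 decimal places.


The absolute error loss is |theta_hat - theta|
= |0.83 - 0.58|
= 0.25

0.25


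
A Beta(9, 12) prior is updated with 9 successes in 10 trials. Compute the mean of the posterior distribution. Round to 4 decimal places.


After update: Beta(18, 13)
Mean = 18 / (18 + 13) = 18 / 31
= 0.5806

0.5806


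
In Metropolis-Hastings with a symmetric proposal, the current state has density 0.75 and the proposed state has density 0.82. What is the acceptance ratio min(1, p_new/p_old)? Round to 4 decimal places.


Ratio = p_new / p_old = 0.82 / 0.75 = 1.0933
Acceptance = min(1, 1.0933) = 1.0

1.0


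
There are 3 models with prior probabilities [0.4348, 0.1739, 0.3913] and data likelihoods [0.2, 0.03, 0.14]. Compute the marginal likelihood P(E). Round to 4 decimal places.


P(E) = sum over models of P(M_i) * P(E|M_i)
= 0.4348*0.2 + 0.1739*0.03 + 0.3913*0.14
= 0.147

0.147


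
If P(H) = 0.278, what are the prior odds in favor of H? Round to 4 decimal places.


Prior odds = P(H) / (1 - P(H))
= 0.278 / 0.722
= 0.385

0.385


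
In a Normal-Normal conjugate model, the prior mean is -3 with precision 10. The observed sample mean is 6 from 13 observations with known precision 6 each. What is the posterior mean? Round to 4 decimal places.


Posterior precision = tau0 + n*tau = 10 + 13*6 = 88
Posterior mean = (tau0*mu0 + n*tau*xbar) / posterior_precision
= (10*-3 + 13*6*6) / 88
= 438 / 88 = 4.9773

4.9773


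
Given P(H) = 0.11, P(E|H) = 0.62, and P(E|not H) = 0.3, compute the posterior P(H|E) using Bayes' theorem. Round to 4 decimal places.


By Bayes' theorem: P(H|E) = P(E|H)*P(H) / P(E)
P(E) = P(E|H)*P(H) + P(E|not H)*P(not H)
P(E) = 0.62*0.11 + 0.3*0.89 = 0.3352
P(H|E) = 0.62*0.11 / 0.3352 = 0.2035

0.2035


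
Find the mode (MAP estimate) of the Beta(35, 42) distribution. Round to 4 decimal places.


For Beta(a,b) with a,b > 1:
Mode = (a-1)/(a+b-2) = (35-1)/(77-2)
= 34/75 = 0.4533

0.4533


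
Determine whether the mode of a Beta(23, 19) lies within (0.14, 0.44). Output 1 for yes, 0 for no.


First find the mode: (a-1)/(a+b-2) = 0.55
Is 0.55 in (0.14, 0.44)? 0

0


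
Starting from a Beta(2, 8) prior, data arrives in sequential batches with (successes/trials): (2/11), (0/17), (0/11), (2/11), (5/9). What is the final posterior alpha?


In sequential Bayesian updating, we sum all successes.
Total successes = 9
Final alpha = 2 + 9 = 11

11


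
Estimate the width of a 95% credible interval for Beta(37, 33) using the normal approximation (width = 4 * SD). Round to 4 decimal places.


For Beta(a,b): Var = ab/((a+b)^2(a+b+1))
Var = 0.0035, SD = 0.0592
Approximate 95% CI width = 4 * 0.0592 = 0.237

0.237


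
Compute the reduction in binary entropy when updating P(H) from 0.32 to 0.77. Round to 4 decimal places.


H_before = -p*log2(p) - (1-p)*log2(1-p) for p=0.32: 0.9044
H_after for p=0.77: 0.778
Reduction = 0.9044 - 0.778 = 0.1264

0.1264


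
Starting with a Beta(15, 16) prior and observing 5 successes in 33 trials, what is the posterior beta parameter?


Posterior beta = prior beta + failures
Failures = 33 - 5 = 28
beta_post = 16 + 28 = 44

44


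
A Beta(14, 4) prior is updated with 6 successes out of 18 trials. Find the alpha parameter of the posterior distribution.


In the Beta-Binomial conjugate update:
alpha_post = alpha_prior + successes
= 14 + 6
= 20

20


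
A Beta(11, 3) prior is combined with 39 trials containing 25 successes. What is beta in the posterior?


In conjugate updating:
beta_posterior = beta_prior + (n - k)
= 3 + (39 - 25)
= 3 + 14 = 17

17


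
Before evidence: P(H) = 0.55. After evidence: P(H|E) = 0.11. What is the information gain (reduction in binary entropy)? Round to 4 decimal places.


Prior entropy = 0.9928
Posterior entropy = 0.4999
Information gain = 0.9928 - 0.4999 = 0.4929

0.4929


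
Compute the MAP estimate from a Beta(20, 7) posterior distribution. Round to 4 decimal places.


MAP = mode of Beta distribution
= (alpha - 1)/(alpha + beta - 2)
= (20-1)/(20+7-2)
= 19/25 = 0.76

0.76


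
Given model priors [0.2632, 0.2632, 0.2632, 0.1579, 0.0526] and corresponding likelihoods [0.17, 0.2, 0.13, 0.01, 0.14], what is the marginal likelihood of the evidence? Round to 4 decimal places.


P(E) = sum_i P(M_i) P(E|M_i)
= 0.0447 + 0.0526 + 0.0342 + 0.0016 + 0.0074
= 0.1405

0.1405


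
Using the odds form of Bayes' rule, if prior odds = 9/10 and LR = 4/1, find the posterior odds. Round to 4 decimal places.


Bayes' rule in odds form: posterior odds = prior odds * LR
= (9 * 4) / (10 * 1)
= 36/10 = 3.6

3.6


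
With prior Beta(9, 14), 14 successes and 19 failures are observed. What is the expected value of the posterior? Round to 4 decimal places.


Posterior = Beta(23, 33)
E[theta] = alpha/(alpha+beta)
= 23/56 = 0.4107

0.4107


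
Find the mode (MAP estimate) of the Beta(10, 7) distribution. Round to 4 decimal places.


For Beta(a,b) with a,b > 1:
Mode = (a-1)/(a+b-2) = (10-1)/(17-2)
= 9/15 = 0.6

0.6


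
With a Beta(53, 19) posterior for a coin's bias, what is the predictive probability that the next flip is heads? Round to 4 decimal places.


The predictive probability equals the posterior mean.
P(next = heads) = alpha / (alpha + beta)
= 53 / 72 = 0.7361

0.7361


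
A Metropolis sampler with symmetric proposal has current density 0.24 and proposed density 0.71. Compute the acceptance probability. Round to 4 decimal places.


For symmetric proposals, acceptance = min(1, pi(x*)/pi(x))
= min(1, 0.71/0.24)
= min(1, 2.9583) = 1.0

1.0


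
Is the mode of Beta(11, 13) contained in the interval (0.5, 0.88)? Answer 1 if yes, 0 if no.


Mode = (a-1)/(a+b-2) = 10/22 = 0.4545
Interval: (0.5, 0.88)
Contains mode? 0

0


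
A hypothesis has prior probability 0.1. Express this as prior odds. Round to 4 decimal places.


Odds = P(H) / P(not H) = 0.1 / 0.9
= 0.1111

0.1111


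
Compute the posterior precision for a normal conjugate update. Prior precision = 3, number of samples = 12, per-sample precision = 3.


tau_post = tau_0 + n * tau
= 3 + 12 * 3 = 39

39


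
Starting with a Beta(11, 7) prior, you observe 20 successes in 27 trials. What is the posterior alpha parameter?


For a Beta-Binomial conjugate model:
Posterior alpha = prior alpha + number of successes
= 11 + 20 = 31

31


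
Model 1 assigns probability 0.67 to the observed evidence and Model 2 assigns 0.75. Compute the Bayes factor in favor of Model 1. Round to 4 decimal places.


BF = P(data|M1) / P(data|M2)
= 0.67 / 0.75 = 0.8933

0.8933


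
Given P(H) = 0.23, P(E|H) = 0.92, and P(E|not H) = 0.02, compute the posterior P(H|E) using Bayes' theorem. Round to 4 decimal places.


By Bayes' theorem: P(H|E) = P(E|H)*P(H) / P(E)
P(E) = P(E|H)*P(H) + P(E|not H)*P(not H)
P(E) = 0.92*0.23 + 0.02*0.77 = 0.227
P(H|E) = 0.92*0.23 / 0.227 = 0.9322

0.9322


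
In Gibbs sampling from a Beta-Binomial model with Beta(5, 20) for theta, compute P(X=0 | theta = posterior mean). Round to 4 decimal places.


Posterior mean = alpha/(alpha+beta) = 5/25 = 0.2
P(X=0|theta=mean) = 1 - theta = 0.8

0.8


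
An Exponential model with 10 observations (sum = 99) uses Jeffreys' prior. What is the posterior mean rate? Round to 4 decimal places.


Posterior Gamma(10, 99)
E[lambda] = 10/99 = 0.101

0.101


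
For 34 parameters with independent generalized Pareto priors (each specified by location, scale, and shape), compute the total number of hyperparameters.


A generalized Pareto prior has 3 hyperparameters per parameter.
Total = 34 * 3 = 102

102


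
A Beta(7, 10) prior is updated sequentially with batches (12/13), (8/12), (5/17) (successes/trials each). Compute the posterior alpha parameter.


Sequential conjugate updating is equivalent to a single batch update.
Total successes across all batches = 25
alpha_posterior = alpha_prior + total_successes = 7 + 25
= 32

32


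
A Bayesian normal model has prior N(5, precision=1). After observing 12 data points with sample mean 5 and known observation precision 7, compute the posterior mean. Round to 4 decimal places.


Posterior mean = (prior_precision * prior_mean + n * data_precision * data_mean) / (prior_precision + n * data_precision)
Numerator = 1*5 + 12*7*5 = 425
Denominator = 1 + 12*7 = 85
Posterior mean = 5.0

5.0


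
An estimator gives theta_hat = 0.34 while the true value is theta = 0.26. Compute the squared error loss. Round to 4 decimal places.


The squared error loss is (theta_hat - theta)^2
= (0.34 - 0.26)^2
= (0.08)^2 = 0.0064

0.0064


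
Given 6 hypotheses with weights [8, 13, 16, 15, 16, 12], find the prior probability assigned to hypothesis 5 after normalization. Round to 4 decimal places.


To normalize, divide each weight by the sum of all weights.
Sum = 80
Prior(H5) = 16/80 = 0.2

0.2


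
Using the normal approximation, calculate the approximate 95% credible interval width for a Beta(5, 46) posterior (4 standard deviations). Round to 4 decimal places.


Var(Beta) = 5*46/(51^2 * 52) = 0.0017
SD = 0.0412
Width ~ 4*SD = 0.1649

0.1649


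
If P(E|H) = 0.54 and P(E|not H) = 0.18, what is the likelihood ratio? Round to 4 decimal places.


Likelihood ratio = P(E|H) / P(E|not H)
= 0.54 / 0.18
= 3.0

3.0


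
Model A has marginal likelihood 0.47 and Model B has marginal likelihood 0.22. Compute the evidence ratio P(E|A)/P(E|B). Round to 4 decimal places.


Evidence ratio = P(E|A) / P(E|B)
= 0.47 / 0.22
= 2.1364

2.1364


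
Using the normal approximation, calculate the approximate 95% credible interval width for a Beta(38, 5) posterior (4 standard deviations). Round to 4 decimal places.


Var(Beta) = 38*5/(43^2 * 44) = 0.0023
SD = 0.0483
Width ~ 4*SD = 0.1933

0.1933


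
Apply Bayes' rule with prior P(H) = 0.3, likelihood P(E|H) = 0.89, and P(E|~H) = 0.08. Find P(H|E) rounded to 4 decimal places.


Step 1: Compute marginal P(E) = P(E|H)P(H) + P(E|~H)P(~H)
= 0.89*0.3 + 0.08*0.7 = 0.323
Step 2: P(H|E) = P(E|H)P(H)/P(E) = 0.267/0.323
= 0.8266

0.8266


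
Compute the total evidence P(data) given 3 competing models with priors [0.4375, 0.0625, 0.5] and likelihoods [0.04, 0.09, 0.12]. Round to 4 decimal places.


Marginal likelihood = sum P(model_i) * P(data|model_i)
Model 1: 0.4375 * 0.04 = 0.0175
Model 2: 0.0625 * 0.09 = 0.0056
Model 3: 0.5 * 0.12 = 0.06
Total = 0.0831

0.0831


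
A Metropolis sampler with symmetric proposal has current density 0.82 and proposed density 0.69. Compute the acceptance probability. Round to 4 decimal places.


For symmetric proposals, acceptance = min(1, pi(x*)/pi(x))
= min(1, 0.69/0.82)
= min(1, 0.8415) = 0.8415

0.8415


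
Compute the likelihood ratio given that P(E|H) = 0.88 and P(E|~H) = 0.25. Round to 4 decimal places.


LR = P(E|H) / P(E|~H)
= 0.88 / 0.25 = 3.52

3.52


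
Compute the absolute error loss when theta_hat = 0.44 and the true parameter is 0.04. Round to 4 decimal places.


L = |theta_hat - theta_true|
= |0.44 - 0.04| = 0.4

0.4


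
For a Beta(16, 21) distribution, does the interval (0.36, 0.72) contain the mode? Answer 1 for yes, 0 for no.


Mode of Beta(a,b) = (a-1)/(a+b-2)
= (16-1)/(16+21-2) = 0.4286
Check: 0.36 <= 0.4286 <= 0.72?
Result: 1

1


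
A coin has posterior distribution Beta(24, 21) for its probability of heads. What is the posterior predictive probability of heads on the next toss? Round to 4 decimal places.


Posterior predictive = E[theta] = alpha/(alpha+beta)
= 24/45
= 0.5333

0.5333


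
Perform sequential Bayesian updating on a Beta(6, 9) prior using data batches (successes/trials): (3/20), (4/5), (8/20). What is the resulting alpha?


Accumulate successes: 15
Posterior alpha = prior alpha + sum of successes
= 6 + 15 = 21

21


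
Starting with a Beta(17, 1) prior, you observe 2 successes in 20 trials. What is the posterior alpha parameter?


For a Beta-Binomial conjugate model:
Posterior alpha = prior alpha + number of successes
= 17 + 2 = 19

19


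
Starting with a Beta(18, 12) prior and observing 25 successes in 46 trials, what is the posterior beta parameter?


Posterior beta = prior beta + failures
Failures = 46 - 25 = 21
beta_post = 12 + 21 = 33

33


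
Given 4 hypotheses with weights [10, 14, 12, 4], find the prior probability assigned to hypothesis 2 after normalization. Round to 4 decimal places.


To normalize, divide each weight by the sum of all weights.
Sum = 40
Prior(H2) = 14/40 = 0.35

0.35


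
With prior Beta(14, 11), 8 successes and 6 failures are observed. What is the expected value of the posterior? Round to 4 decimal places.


Posterior = Beta(22, 17)
E[theta] = alpha/(alpha+beta)
= 22/39 = 0.5641

0.5641


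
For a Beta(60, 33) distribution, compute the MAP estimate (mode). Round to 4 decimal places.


MAP = mode = (a-1)/(a+b-2)
= (60-1)/(60+33-2)
= 59/91 = 0.6484

0.6484


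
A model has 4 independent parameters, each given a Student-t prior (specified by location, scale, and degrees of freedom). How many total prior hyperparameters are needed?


Each Student-t prior needs 3 hyperparameters (location, scale, and degrees of freedom).
Total = 3 * 4 = 12

12


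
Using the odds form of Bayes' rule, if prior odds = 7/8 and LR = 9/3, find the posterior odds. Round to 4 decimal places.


Bayes' rule in odds form: posterior odds = prior odds * LR
= (7 * 9) / (8 * 3)
= 63/24 = 2.625

2.625


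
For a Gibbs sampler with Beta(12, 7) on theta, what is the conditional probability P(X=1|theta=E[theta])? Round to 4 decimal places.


E[theta] = 12/(12+7) = 0.6316
P(X=1|theta) = theta = 0.6316

0.6316


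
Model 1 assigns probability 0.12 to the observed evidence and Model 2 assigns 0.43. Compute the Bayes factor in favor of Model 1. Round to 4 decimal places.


BF = P(data|M1) / P(data|M2)
= 0.12 / 0.43 = 0.2791

0.2791


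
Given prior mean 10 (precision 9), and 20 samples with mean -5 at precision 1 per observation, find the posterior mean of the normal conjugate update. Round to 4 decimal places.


The posterior mean is a precision-weighted average of prior and data.
Post. prec. = 9 + 20 = 29
Post. mean = (90 + -100)/29 = -10/29 = -0.3448

-0.3448


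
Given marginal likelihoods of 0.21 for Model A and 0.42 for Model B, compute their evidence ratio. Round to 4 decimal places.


Ratio = ML(A) / ML(B) = 0.21/0.42
= 0.5

0.5


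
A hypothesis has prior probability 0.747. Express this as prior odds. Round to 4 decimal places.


Odds = P(H) / P(not H) = 0.747 / 0.253
= 2.9526

2.9526


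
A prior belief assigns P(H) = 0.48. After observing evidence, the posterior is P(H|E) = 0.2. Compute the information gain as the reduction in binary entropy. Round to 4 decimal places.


H(prior) = -0.48*log2(0.48) - 0.52*log2(0.52)
= 0.9988
H(post) = -0.2*log2(0.2) - 0.8*log2(0.8)
= 0.7219
IG = 0.9988 - 0.7219 = 0.2769

0.2769


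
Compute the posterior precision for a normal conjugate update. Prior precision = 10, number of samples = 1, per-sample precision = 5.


tau_post = tau_0 + n * tau
= 10 + 1 * 5 = 15

15


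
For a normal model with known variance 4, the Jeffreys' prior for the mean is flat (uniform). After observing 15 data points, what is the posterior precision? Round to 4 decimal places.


Jeffreys' prior for normal mean (known variance) is flat.
Prior precision = 0.
Posterior precision = prior_prec + n/sigma^2 = 0 + 15/4
= 3.75

3.75


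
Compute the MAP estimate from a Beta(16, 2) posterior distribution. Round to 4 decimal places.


MAP = mode of Beta distribution
= (alpha - 1)/(alpha + beta - 2)
= (16-1)/(16+2-2)
= 15/16 = 0.9375

0.9375


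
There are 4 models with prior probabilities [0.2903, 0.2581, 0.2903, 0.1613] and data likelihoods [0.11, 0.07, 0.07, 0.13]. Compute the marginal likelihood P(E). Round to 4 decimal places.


P(E) = sum over models of P(M_i) * P(E|M_i)
= 0.2903*0.11 + 0.2581*0.07 + 0.2903*0.07 + 0.1613*0.13
= 0.0913

0.0913


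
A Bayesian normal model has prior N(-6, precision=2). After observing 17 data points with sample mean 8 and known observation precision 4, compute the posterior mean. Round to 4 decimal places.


Posterior mean = (prior_precision * prior_mean + n * data_precision * data_mean) / (prior_precision + n * data_precision)
Numerator = 2*-6 + 17*4*8 = 532
Denominator = 2 + 17*4 = 70
Posterior mean = 7.6

7.6


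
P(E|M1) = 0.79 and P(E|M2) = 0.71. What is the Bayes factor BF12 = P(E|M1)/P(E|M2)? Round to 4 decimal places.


Bayes factor BF12 = P(E|M1) / P(E|M2)
= 0.79 / 0.71
= 1.1127

1.1127


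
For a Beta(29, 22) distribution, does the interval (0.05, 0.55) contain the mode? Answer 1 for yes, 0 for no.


Mode of Beta(a,b) = (a-1)/(a+b-2)
= (29-1)/(29+22-2) = 0.5714
Check: 0.05 <= 0.5714 <= 0.55?
Result: 0

0


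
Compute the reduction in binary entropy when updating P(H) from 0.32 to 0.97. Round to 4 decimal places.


H_before = -p*log2(p) - (1-p)*log2(1-p) for p=0.32: 0.9044
H_after for p=0.97: 0.1944
Reduction = 0.9044 - 0.1944 = 0.71

0.71


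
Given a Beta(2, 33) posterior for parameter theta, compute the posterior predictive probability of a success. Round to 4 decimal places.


For a Beta-Bernoulli model, the predictive probability is the mean:
P(success) = 2/(2+33) = 2/35 = 0.0571

0.0571


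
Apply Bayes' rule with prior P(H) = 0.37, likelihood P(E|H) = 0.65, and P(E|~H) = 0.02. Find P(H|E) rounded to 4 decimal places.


Step 1: Compute marginal P(E) = P(E|H)P(H) + P(E|~H)P(~H)
= 0.65*0.37 + 0.02*0.63 = 0.2531
Step 2: P(H|E) = P(E|H)P(H)/P(E) = 0.2405/0.2531
= 0.9502

0.9502


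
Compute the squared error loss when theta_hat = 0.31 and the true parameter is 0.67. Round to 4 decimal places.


L = (theta_hat - theta_true)^2
= (0.31 - 0.67)^2
= -0.36^2 = 0.1296

0.1296


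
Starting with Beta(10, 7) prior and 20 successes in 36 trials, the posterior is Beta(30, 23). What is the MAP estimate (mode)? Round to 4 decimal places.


The mode of Beta(a, b) when a > 1 and b > 1 is (a-1)/(a+b-2)
= (30 - 1) / (30 + 23 - 2)
= 29 / 51
= 0.5686

0.5686


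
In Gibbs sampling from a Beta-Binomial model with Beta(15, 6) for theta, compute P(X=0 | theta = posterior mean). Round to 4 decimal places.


Posterior mean = alpha/(alpha+beta) = 15/21 = 0.7143
P(X=0|theta=mean) = 1 - theta = 0.2857

0.2857


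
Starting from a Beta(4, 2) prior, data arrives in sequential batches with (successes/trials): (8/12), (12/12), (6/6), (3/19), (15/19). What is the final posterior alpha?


In sequential Bayesian updating, we sum all successes.
Total successes = 44
Final alpha = 4 + 44 = 48

48


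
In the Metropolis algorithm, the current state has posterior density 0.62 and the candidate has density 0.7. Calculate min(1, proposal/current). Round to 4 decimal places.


Ratio = 0.7/0.62 = 1.129
Acceptance probability = min(1, 1.129)
= 1.0

1.0


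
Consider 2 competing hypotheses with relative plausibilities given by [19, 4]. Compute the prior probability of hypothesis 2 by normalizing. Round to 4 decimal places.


Sum of weights = 19 + 4 = 23
Normalized prior for H2 = 4 / 23
= 0.1739

0.1739


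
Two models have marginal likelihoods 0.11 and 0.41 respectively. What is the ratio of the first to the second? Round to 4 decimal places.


Evidence ratio = 0.11 / 0.41
= 0.2683

0.2683


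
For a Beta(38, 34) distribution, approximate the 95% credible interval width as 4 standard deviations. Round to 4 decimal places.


Variance of Beta(a,b) = ab / ((a+b)^2 * (a+b+1))
= 38*34 / ((72)^2 * 73)
= 0.0034
SD = sqrt(0.0034) = 0.0584
Width = 4 * SD = 0.2337

0.2337
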